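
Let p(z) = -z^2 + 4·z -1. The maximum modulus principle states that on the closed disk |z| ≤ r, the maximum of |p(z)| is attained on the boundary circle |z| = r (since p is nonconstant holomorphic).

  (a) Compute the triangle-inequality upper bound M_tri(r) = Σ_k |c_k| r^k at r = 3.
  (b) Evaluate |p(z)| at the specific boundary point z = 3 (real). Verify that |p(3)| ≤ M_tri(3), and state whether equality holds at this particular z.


Coefficients: c_0 = -1, c_1 = 4, c_2 = -1. Radius r = 3.
Part (a). Triangle bound: M_tri(r) = Σ_k |c_k| r^k
  = |-1|·3^0 + |4|·3^1 + |-1|·3^2
  = 1 + 12 + 9 = 22.
This bounds M(r) := max_{|z|=r} |p(z)| from above; equality holds iff all terms c_k z^k can be made to align in phase at a single z on |z|=r.
Part (b). At z = 3 (real, on the circle |z| = r):
  p(3) = (-1)·3^0 + (4)·3^1 + (-1)·3^2 = 2.
  |p(3)| = 2.
Check: |p(3)| = 2 ≤ 22 = M_tri(3). ✓ Equality does not hold at z = 3 (the coefficients have mixed signs, so the terms do not all align in phase there).

M_tri(3) = 22; |p(3)| = 2; equality at z=3: no.


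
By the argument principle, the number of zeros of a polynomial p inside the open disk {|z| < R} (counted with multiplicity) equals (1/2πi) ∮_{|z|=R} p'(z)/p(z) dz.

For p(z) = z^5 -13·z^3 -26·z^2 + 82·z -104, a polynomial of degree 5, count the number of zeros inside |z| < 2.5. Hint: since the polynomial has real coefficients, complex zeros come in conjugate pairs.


The zeros of p are: 4, (1 + 1i), (1 - 1i), (-3 + 2i), (-3 - 2i).
Their magnitudes are: 4, 1.414, 1.414, 3.606, 3.606.
Zeros with |z| < R = 2.5: (1 + 1i), (1 - 1i).
Count = 2.
By the argument principle, (1/2πi) ∮_{|z|=R} p'(z)/p(z) dz equals exactly this count.

Number of zeros inside |z| < 2.5: 2.


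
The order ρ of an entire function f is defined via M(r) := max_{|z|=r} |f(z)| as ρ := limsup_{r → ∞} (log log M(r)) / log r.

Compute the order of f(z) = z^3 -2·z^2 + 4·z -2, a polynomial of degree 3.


|f(z)| ≤ Σ|c_k|·r^k = O(r^3) as r → ∞. Polynomial growth is O(e^{r^ε}) for every ε > 0 (since r^3/e^{r^ε} → 0), so ρ ≤ ε for all ε > 0, i.e. ρ = 0. Every nonconstant polynomial has order 0.
Therefore ρ = 0.

Order ρ = 0.


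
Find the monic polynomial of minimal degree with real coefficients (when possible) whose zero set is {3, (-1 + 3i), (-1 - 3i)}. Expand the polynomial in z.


The polynomial is p(z) = ∏_{α ∈ S} (z − α), where S = {3, (-1 + 3i), (-1 - 3i)}.
Expanding the product yields: p(z) = z^3 -z^2 + 4·z -30.
Note conjugate pairs combine to real quadratics: (z − (-1+3i))(z − (-1−3i)) = z² + 2z + 10.
The resulting polynomial has degree 3 and real coefficients as required.

p(z) = z^3 -z^2 + 4·z -30.


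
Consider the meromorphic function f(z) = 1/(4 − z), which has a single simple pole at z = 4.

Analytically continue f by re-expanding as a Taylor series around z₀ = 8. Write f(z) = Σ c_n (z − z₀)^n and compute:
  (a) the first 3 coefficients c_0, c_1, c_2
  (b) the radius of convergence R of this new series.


Let w = z − z₀, so z = z₀ + w.
Then 4 − z = 4 − (z₀ + w) = (4 − z₀) − w = -4 − w.
f(z) = 1/(-4 − w) = (1/(-4)) · 1/(1 − w/(-4)) = Σ_{n≥0} w^n / (-4)^(n+1).
So c_n = 1/(-4)^(n+1):
  c_0 = 1/(-4)^1 = -1/4.
  c_1 = 1/(-4)^2 = 1/16.
  c_2 = 1/(-4)^3 = -1/64.
The series is valid for |w/d| < 1, i.e. |z − z₀| < |d|.
Radius of convergence: R = |4 − z₀| = |-4| = 4 (distance from z₀ to the singularity z = 4).

c_0 = -1/4, c_1 = 1/16, c_2 = -1/64; R = 4.


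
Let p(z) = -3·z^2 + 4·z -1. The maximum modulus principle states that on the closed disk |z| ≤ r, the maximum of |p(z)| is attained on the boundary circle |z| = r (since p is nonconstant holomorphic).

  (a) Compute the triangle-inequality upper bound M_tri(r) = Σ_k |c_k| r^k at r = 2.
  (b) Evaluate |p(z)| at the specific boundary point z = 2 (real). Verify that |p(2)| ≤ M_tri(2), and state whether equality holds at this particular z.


Coefficients: c_0 = -1, c_1 = 4, c_2 = -3. Radius r = 2.
Part (a). Triangle bound: M_tri(r) = Σ_k |c_k| r^k
  = |-1|·2^0 + |4|·2^1 + |-3|·2^2
  = 1 + 8 + 12 = 21.
This bounds M(r) := max_{|z|=r} |p(z)| from above; equality holds iff all terms c_k z^k can be made to align in phase at a single z on |z|=r.
Part (b). At z = 2 (real, on the circle |z| = r):
  p(2) = (-1)·2^0 + (4)·2^1 + (-3)·2^2 = -5.
  |p(2)| = 5.
Check: |p(2)| = 5 ≤ 21 = M_tri(2). ✓ Equality does not hold at z = 2 (the coefficients have mixed signs, so the terms do not all align in phase there).

M_tri(2) = 21; |p(2)| = 5; equality at z=2: no.


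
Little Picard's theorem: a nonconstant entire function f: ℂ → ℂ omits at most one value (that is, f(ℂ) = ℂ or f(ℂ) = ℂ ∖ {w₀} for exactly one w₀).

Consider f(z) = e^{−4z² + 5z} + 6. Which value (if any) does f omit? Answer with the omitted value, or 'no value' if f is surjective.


Little Picard bounds the complement of f(ℂ) to at most one point.
The exponent g(z) = −4z² + 5z is a nonconstant polynomial, hence surjective onto ℂ. So e^{g(z)} takes every value in {e^w : w ∈ ℂ} = ℂ ∖ {0}. Adding 6 shifts the range to ℂ ∖ {6}. f omits exactly 6.

Omitted value: 6.


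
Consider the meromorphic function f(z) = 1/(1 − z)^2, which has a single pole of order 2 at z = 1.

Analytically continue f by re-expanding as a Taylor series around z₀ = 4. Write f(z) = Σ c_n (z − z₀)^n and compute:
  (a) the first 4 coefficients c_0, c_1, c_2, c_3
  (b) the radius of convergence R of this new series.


Let w = z − z₀, so z = z₀ + w.
Then 1 − z = 1 − (z₀ + w) = (1 − z₀) − w = -3 − w.
f(z) = 1/(-3 − w)^2 = (1/(-3)^2) · (1 − w/(-3))^{−2}.
By the binomial series (1−u)^{−2} = Σ_{n≥0} C(n+1, 1) u^n for |u|<1, with u = w/(-3):
  c_n = C(n+1, 1) / (-3)^(n+2).
  c_0 = 1/(-3)^2 = 1/9.
  c_1 = 2/(-3)^3 = -2/27.
  c_2 = 3/(-3)^4 = 1/27.
  c_3 = 4/(-3)^5 = -4/243.
The series is valid for |w/d| < 1, i.e. |z − z₀| < |d|.
Radius of convergence: R = |1 − z₀| = |-3| = 3 (distance from z₀ to the singularity z = 1).

c_0 = 1/9, c_1 = -2/27, c_2 = 1/27, c_3 = -4/243; R = 3.


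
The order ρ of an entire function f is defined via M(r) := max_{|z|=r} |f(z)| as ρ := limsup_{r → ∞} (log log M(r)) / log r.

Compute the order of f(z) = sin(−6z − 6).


sin(w) is a linear combination of e^{iw} and e^{−iw} (or e^w, e^{−w} in the hyperbolic case), so |sin(w)| ≤ e^{|w|}. With w = −6z − 6, |w| ≤ 6|z| + 6 = 6r + 6 on |z| = r, giving M(r) ≤ e^{6r + 6}, so ρ ≤ 1. On a suitable ray (z = it for sin/cos; z = t for sinh/cosh, t real → ∞), |sin(−6z − 6)| grows like e^{6|t|}/2, so ρ ≥ 1. Hence ρ = 1.
Therefore ρ = 1.

Order ρ = 1.


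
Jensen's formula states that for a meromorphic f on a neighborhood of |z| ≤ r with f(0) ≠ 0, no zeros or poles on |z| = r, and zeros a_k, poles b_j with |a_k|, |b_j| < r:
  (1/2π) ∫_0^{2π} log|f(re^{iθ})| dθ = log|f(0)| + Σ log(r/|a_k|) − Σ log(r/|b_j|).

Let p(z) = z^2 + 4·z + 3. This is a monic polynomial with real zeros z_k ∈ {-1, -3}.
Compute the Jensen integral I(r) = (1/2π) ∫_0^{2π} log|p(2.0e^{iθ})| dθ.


Zeros: -3, -1; r = 2.0.
Inside |z| < r: -1. Outside (|z| ≥ r): -3.
p(0) = 3, so log|p(0)| = log(3) = 1.0986.
Apply Jensen: I(r) = log|p(0)| + Σ_k log(r/|z_k|), summed over zeros inside |z| < r.
  log(r/|z_k|) for z_k = -1: log(2.0/1) = 0.6931
  Outside zeros (-3) contribute nothing to the Jensen sum.
Sum over inside zeros: 0.6931.
I(r) = log|p(0)| + (inside sum) = 1.0986 + 0.6931 = 1.7918.
Note: since some zeros are outside |z| ≤ r, the simplified n·log(r) form does NOT apply — only the inside zeros contribute.

I(r) ≈ 1.7918.


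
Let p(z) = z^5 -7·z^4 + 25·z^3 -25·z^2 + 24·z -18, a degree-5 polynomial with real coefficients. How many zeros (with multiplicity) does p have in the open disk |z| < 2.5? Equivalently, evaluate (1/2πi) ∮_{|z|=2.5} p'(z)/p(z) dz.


The zeros of p are: (0 + 1i), (0 - 1i), (3 + 3i), (3 - 3i), 1.
Their magnitudes are: 1, 1, 4.243, 4.243, 1.
Zeros with |z| < R = 2.5: (0 + 1i), (0 - 1i), 1.
Count = 3.
By the argument principle, (1/2πi) ∮_{|z|=R} p'(z)/p(z) dz equals exactly this count.

Number of zeros inside |z| < 2.5: 3.


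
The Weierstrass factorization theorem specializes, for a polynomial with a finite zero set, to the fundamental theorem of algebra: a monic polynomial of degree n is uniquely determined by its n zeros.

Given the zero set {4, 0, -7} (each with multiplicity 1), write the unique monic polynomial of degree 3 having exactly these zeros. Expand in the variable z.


The polynomial is p(z) = ∏_{α ∈ S} (z − α), where S = {4, 0, -7}.
Expanding the product yields: p(z) = z^3 + 3·z^2 -28·z.
The resulting polynomial has degree 3 and real coefficients as required.

p(z) = z^3 + 3·z^2 -28·z.


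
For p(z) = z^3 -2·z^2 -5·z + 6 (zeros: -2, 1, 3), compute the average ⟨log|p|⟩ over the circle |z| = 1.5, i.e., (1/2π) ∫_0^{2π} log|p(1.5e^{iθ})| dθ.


Zeros: -2, 1, 3; r = 1.5.
Inside |z| < r: 1. Outside (|z| ≥ r): -2, 3.
p(0) = 6, so log|p(0)| = log(6) = 1.7918.
Apply Jensen: I(r) = log|p(0)| + Σ_k log(r/|z_k|), summed over zeros inside |z| < r.
  log(r/|z_k|) for z_k = 1: log(1.5/1) = 0.4055
  Outside zeros (-2, 3) contribute nothing to the Jensen sum.
Sum over inside zeros: 0.4055.
I(r) = log|p(0)| + (inside sum) = 1.7918 + 0.4055 = 2.1972.
Note: since some zeros are outside |z| ≤ r, the simplified n·log(r) form does NOT apply — only the inside zeros contribute.

I(r) ≈ 2.1972.


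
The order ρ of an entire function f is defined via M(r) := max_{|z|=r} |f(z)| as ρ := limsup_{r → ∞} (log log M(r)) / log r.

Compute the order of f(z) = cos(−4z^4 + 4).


Write cos(w) = (e^{iw} ± e^{−iw})/(2 or 2i), so |cos(w)| ≤ e^{|w|}. With w = −4z^4 + 4, |w| ≤ 4r^4 + 4 on |z|=r, giving M(r) ≤ e^{4r^4 + 4} and ρ ≤ 4. For the lower bound, choose z on |z|=r with -4z^4 purely imaginary of modulus 4r^4; then |cos(−4z^4 + 4)| grows like e^{4r^4}/2, so ρ ≥ 4. Hence ρ = 4.
Therefore ρ = 4.

Order ρ = 4.


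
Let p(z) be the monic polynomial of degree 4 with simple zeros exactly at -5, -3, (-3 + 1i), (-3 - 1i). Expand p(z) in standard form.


The polynomial is p(z) = ∏_{α ∈ S} (z − α), where S = {-5, -3, (-3 + 1i), (-3 - 1i)}.
Expanding the product yields: p(z) = z^4 + 14·z^3 + 73·z^2 + 170·z + 150.
Note conjugate pairs combine to real quadratics: (z − (-3+1i))(z − (-3−1i)) = z² + 6z + 10.
The resulting polynomial has degree 4 and real coefficients as required.

p(z) = z^4 + 14·z^3 + 73·z^2 + 170·z + 150.


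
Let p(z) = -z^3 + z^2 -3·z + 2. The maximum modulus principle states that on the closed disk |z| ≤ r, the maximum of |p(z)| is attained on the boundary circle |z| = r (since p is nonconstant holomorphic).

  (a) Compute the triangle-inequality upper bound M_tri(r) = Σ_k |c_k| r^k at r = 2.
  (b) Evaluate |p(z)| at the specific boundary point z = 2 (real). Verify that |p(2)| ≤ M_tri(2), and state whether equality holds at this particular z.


Coefficients: c_0 = 2, c_1 = -3, c_2 = 1, c_3 = -1. Radius r = 2.
Part (a). Triangle bound: M_tri(r) = Σ_k |c_k| r^k
  = |2|·2^0 + |-3|·2^1 + |1|·2^2 + |-1|·2^3
  = 2 + 6 + 4 + 8 = 20.
This bounds M(r) := max_{|z|=r} |p(z)| from above; equality holds iff all terms c_k z^k can be made to align in phase at a single z on |z|=r.
Part (b). At z = 2 (real, on the circle |z| = r):
  p(2) = (2)·2^0 + (-3)·2^1 + (1)·2^2 + (-1)·2^3 = -8.
  |p(2)| = 8.
Check: |p(2)| = 8 ≤ 20 = M_tri(2). ✓ Equality does not hold at z = 2 (the coefficients have mixed signs, so the terms do not all align in phase there).

M_tri(2) = 20; |p(2)| = 8; equality at z=2: no.


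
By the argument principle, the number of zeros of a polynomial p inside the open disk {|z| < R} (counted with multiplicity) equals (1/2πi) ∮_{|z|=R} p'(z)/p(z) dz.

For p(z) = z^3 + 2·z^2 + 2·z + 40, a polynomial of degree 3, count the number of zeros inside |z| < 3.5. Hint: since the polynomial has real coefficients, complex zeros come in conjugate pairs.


The zeros of p are: -4, (1 + 3i), (1 - 3i).
Their magnitudes are: 4, 3.162, 3.162.
Zeros with |z| < R = 3.5: (1 + 3i), (1 - 3i).
Count = 2.
By the argument principle, (1/2πi) ∮_{|z|=R} p'(z)/p(z) dz equals exactly this count.

Number of zeros inside |z| < 3.5: 2.


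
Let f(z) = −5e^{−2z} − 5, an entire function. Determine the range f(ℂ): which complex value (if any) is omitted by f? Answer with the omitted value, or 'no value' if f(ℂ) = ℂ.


Little Picard bounds the complement of f(ℂ) to at most one point.
e^{−2z} is never zero on ℂ, so -5·e^{−2z} takes every value in ℂ ∖ {0}. Adding -5 shifts the range to ℂ ∖ {-5}. Thus f omits exactly the value -5.

Omitted value: -5.


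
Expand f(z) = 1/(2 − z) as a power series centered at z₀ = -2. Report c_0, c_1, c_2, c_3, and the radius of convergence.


Let w = z − z₀, so z = z₀ + w.
Then 2 − z = 2 − (z₀ + w) = (2 − z₀) − w = 4 − w.
f(z) = 1/(4 − w) = (1/(4)) · 1/(1 − w/(4)) = Σ_{n≥0} w^n / (4)^(n+1).
So c_n = 1/(4)^(n+1):
  c_0 = 1/(4)^1 = 1/4.
  c_1 = 1/(4)^2 = 1/16.
  c_2 = 1/(4)^3 = 1/64.
  c_3 = 1/(4)^4 = 1/256.
The series is valid for |w/d| < 1, i.e. |z − z₀| < |d|.
Radius of convergence: R = |2 − z₀| = |4| = 4 (distance from z₀ to the singularity z = 2).

c_0 = 1/4, c_1 = 1/16, c_2 = 1/64, c_3 = 1/256; R = 4.


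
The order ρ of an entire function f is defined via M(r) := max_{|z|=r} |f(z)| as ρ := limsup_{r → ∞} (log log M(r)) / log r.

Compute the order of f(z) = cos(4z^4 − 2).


Write cos(w) = (e^{iw} ± e^{−iw})/(2 or 2i), so |cos(w)| ≤ e^{|w|}. With w = 4z^4 − 2, |w| ≤ 4r^4 + 2 on |z|=r, giving M(r) ≤ e^{4r^4 + 2} and ρ ≤ 4. For the lower bound, choose z on |z|=r with 4z^4 purely imaginary of modulus 4r^4; then |cos(4z^4 − 2)| grows like e^{4r^4}/2, so ρ ≥ 4. Hence ρ = 4.
Therefore ρ = 4.

Order ρ = 4.


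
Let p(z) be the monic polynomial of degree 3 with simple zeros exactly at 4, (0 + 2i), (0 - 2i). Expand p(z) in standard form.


The polynomial is p(z) = ∏_{α ∈ S} (z − α), where S = {4, (0 + 2i), (0 - 2i)}.
Expanding the product yields: p(z) = z^3 -4·z^2 + 4·z -16.
Note conjugate pairs combine to real quadratics: (z − (0+2i))(z − (0−2i)) = z² + 4.
The resulting polynomial has degree 3 and real coefficients as required.

p(z) = z^3 -4·z^2 + 4·z -16.


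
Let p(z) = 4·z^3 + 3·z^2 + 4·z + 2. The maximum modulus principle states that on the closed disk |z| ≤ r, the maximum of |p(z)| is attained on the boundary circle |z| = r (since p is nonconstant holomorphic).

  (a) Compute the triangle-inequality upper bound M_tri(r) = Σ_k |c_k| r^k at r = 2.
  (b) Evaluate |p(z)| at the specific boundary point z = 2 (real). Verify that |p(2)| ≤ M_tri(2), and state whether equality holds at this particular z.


Coefficients: c_0 = 2, c_1 = 4, c_2 = 3, c_3 = 4. Radius r = 2.
Part (a). Triangle bound: M_tri(r) = Σ_k |c_k| r^k
  = |2|·2^0 + |4|·2^1 + |3|·2^2 + |4|·2^3
  = 2 + 8 + 12 + 32 = 54.
This bounds M(r) := max_{|z|=r} |p(z)| from above; equality holds iff all terms c_k z^k can be made to align in phase at a single z on |z|=r.
Part (b). At z = 2 (real, on the circle |z| = r):
  p(2) = (2)·2^0 + (4)·2^1 + (3)·2^2 + (4)·2^3 = 54.
  |p(2)| = 54.
Since all nonzero coefficients share the same sign, |p(2)| = 54 = M_tri(2); the triangle bound is attained at z = 2, so in fact M(r) = 54.

M_tri(2) = 54; |p(2)| = 54; equality at z=2: yes.


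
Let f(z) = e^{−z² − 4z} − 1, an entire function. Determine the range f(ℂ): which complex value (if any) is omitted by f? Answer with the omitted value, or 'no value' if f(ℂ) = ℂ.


Little Picard bounds the complement of f(ℂ) to at most one point.
The exponent g(z) = −z² − 4z is a nonconstant polynomial, hence surjective onto ℂ. So e^{g(z)} takes every value in {e^w : w ∈ ℂ} = ℂ ∖ {0}. Adding -1 shifts the range to ℂ ∖ {-1}. f omits exactly -1.

Omitted value: -1.


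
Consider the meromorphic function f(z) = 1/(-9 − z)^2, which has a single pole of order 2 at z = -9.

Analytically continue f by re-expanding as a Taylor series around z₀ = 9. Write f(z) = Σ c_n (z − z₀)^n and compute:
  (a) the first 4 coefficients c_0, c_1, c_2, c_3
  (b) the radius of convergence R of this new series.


Let w = z − z₀, so z = z₀ + w.
Then -9 − z = -9 − (z₀ + w) = (-9 − z₀) − w = -18 − w.
f(z) = 1/(-18 − w)^2 = (1/(-18)^2) · (1 − w/(-18))^{−2}.
By the binomial series (1−u)^{−2} = Σ_{n≥0} C(n+1, 1) u^n for |u|<1, with u = w/(-18):
  c_n = C(n+1, 1) / (-18)^(n+2).
  c_0 = 1/(-18)^2 = 1/324.
  c_1 = 2/(-18)^3 = -1/2916.
  c_2 = 3/(-18)^4 = 1/34992.
  c_3 = 4/(-18)^5 = -1/472392.
The series is valid for |w/d| < 1, i.e. |z − z₀| < |d|.
Radius of convergence: R = |-9 − z₀| = |-18| = 18 (distance from z₀ to the singularity z = -9).

c_0 = 1/324, c_1 = -1/2916, c_2 = 1/34992, c_3 = -1/472392; R = 18.


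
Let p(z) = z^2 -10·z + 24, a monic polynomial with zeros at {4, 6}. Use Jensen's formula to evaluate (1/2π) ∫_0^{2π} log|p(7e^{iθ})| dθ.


Zeros: 4, 6; r = 7.
Inside |z| < r: 4, 6. Outside (|z| ≥ r): ∅.
p(0) = 24, so log|p(0)| = log(24) = 3.1781.
Apply Jensen: I(r) = log|p(0)| + Σ_k log(r/|z_k|), summed over zeros inside |z| < r.
  log(r/|z_k|) for z_k = 4: log(7/4) = 0.5596
  log(r/|z_k|) for z_k = 6: log(7/6) = 0.1542
Sum over inside zeros: 0.7138.
I(r) = log|p(0)| + (inside sum) = 3.1781 + 0.7138 = 3.8918.
Closed form (all zeros inside, monic): I(r) = n·log(r) = 2·log(7) = 3.8918. ✓

I(r) ≈ 3.8918.


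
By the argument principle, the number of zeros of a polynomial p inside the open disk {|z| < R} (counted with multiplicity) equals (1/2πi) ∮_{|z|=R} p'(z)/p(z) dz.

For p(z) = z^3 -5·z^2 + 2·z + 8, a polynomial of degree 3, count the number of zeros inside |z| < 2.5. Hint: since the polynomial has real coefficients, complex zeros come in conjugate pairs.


The zeros of p are: 4, 2, -1.
Their magnitudes are: 4, 2, 1.
Zeros with |z| < R = 2.5: 2, -1.
Count = 2.
By the argument principle, (1/2πi) ∮_{|z|=R} p'(z)/p(z) dz equals exactly this count.

Number of zeros inside |z| < 2.5: 2.


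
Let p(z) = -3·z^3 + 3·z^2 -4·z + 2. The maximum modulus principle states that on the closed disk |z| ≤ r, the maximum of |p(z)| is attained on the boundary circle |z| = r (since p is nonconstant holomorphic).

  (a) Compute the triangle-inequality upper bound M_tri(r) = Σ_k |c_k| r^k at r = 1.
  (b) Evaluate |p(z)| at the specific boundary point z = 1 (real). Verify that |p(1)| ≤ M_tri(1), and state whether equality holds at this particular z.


Coefficients: c_0 = 2, c_1 = -4, c_2 = 3, c_3 = -3. Radius r = 1.
Part (a). Triangle bound: M_tri(r) = Σ_k |c_k| r^k
  = |2|·1^0 + |-4|·1^1 + |3|·1^2 + |-3|·1^3
  = 2 + 4 + 3 + 3 = 12.
This bounds M(r) := max_{|z|=r} |p(z)| from above; equality holds iff all terms c_k z^k can be made to align in phase at a single z on |z|=r.
Part (b). At z = 1 (real, on the circle |z| = r):
  p(1) = (2)·1^0 + (-4)·1^1 + (3)·1^2 + (-3)·1^3 = -2.
  |p(1)| = 2.
Check: |p(1)| = 2 ≤ 12 = M_tri(1). ✓ Equality does not hold at z = 1 (the coefficients have mixed signs, so the terms do not all align in phase there).

M_tri(1) = 12; |p(1)| = 2; equality at z=1: no.


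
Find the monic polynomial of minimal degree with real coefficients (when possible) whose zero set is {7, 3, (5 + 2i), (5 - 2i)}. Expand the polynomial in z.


The polynomial is p(z) = ∏_{α ∈ S} (z − α), where S = {7, 3, (5 + 2i), (5 - 2i)}.
Expanding the product yields: p(z) = z^4 -20·z^3 + 150·z^2 -500·z + 609.
Note conjugate pairs combine to real quadratics: (z − (5+2i))(z − (5−2i)) = z² − 10z + 29.
The resulting polynomial has degree 4 and real coefficients as required.

p(z) = z^4 -20·z^3 + 150·z^2 -500·z + 609.


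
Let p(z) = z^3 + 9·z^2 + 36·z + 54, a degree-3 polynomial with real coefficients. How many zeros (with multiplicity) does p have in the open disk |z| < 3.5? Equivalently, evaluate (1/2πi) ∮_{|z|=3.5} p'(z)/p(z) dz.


The zeros of p are: -3, (-3 + 3i), (-3 - 3i).
Their magnitudes are: 3, 4.243, 4.243.
Zeros with |z| < R = 3.5: -3.
Count = 1.
By the argument principle, (1/2πi) ∮_{|z|=R} p'(z)/p(z) dz equals exactly this count.

Number of zeros inside |z| < 3.5: 1.


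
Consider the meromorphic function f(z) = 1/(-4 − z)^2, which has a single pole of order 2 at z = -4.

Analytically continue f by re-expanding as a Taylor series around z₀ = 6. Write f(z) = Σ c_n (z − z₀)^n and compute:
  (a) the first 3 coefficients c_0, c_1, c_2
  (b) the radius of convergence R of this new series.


Let w = z − z₀, so z = z₀ + w.
Then -4 − z = -4 − (z₀ + w) = (-4 − z₀) − w = -10 − w.
f(z) = 1/(-10 − w)^2 = (1/(-10)^2) · (1 − w/(-10))^{−2}.
By the binomial series (1−u)^{−2} = Σ_{n≥0} C(n+1, 1) u^n for |u|<1, with u = w/(-10):
  c_n = C(n+1, 1) / (-10)^(n+2).
  c_0 = 1/(-10)^2 = 1/100.
  c_1 = 2/(-10)^3 = -1/500.
  c_2 = 3/(-10)^4 = 3/10000.
The series is valid for |w/d| < 1, i.e. |z − z₀| < |d|.
Radius of convergence: R = |-4 − z₀| = |-10| = 10 (distance from z₀ to the singularity z = -4).

c_0 = 1/100, c_1 = -1/500, c_2 = 3/10000; R = 10.


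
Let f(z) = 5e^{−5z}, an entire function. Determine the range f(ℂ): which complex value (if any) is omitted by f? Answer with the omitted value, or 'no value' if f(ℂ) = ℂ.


Little Picard bounds the complement of f(ℂ) to at most one point.
e^{−5z} is never zero on ℂ, so 5·e^{−5z} takes every value in ℂ ∖ {0}. Adding 0 shifts the range to ℂ ∖ {0}. Thus f omits exactly the value 0.

Omitted value: 0.


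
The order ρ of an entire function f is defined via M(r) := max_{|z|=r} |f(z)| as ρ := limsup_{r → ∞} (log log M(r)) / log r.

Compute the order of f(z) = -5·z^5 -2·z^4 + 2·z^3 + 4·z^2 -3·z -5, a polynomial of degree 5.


|f(z)| ≤ Σ|c_k|·r^k = O(r^5) as r → ∞. Polynomial growth is O(e^{r^ε}) for every ε > 0 (since r^5/e^{r^ε} → 0), so ρ ≤ ε for all ε > 0, i.e. ρ = 0. Every nonconstant polynomial has order 0.
Therefore ρ = 0.

Order ρ = 0.


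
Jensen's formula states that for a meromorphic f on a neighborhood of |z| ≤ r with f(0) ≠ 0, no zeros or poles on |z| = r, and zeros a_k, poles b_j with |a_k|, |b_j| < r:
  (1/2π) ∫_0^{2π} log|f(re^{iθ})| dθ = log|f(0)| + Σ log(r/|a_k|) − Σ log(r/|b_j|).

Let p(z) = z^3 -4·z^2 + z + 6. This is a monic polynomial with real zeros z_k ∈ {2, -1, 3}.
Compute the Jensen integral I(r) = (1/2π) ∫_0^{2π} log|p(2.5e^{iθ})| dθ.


Zeros: -1, 2, 3; r = 2.5.
Inside |z| < r: -1, 2. Outside (|z| ≥ r): 3.
p(0) = 6, so log|p(0)| = log(6) = 1.7918.
Apply Jensen: I(r) = log|p(0)| + Σ_k log(r/|z_k|), summed over zeros inside |z| < r.
  log(r/|z_k|) for z_k = 2: log(2.5/2) = 0.2231
  log(r/|z_k|) for z_k = -1: log(2.5/1) = 0.9163
  Outside zeros (3) contribute nothing to the Jensen sum.
Sum over inside zeros: 1.1394.
I(r) = log|p(0)| + (inside sum) = 1.7918 + 1.1394 = 2.9312.
Note: since some zeros are outside |z| ≤ r, the simplified n·log(r) form does NOT apply — only the inside zeros contribute.

I(r) ≈ 2.9312.


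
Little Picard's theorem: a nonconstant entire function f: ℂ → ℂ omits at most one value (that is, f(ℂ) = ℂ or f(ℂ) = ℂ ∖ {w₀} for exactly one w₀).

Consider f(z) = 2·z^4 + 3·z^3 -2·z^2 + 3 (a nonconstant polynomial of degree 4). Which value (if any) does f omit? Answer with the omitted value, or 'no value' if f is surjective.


Little Picard bounds the complement of f(ℂ) to at most one point.
For every w ∈ ℂ, the equation p(z) − w = 0 is a nonconstant polynomial in z and hence has at least one root by the fundamental theorem of algebra. So p is surjective onto ℂ, omitting no value.

Omitted value: no value.


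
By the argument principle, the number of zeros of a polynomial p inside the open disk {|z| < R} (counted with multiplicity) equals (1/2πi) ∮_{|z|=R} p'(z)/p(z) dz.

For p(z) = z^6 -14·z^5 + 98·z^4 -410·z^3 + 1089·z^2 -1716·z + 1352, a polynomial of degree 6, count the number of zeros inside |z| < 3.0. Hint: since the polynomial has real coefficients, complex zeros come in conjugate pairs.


The zeros of p are: (3 + 2i), (3 - 2i), (2 + 2i), (2 - 2i), (2 + 3i), (2 - 3i).
Their magnitudes are: 3.606, 3.606, 2.828, 2.828, 3.606, 3.606.
Zeros with |z| < R = 3.0: (2 + 2i), (2 - 2i).
Count = 2.
By the argument principle, (1/2πi) ∮_{|z|=R} p'(z)/p(z) dz equals exactly this count.

Number of zeros inside |z| < 3.0: 2.


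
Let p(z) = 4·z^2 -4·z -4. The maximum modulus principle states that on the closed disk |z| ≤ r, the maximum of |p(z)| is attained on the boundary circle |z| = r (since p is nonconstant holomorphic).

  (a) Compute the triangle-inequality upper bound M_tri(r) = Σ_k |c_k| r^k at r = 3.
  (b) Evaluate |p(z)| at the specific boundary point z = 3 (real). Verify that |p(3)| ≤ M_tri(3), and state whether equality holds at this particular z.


Coefficients: c_0 = -4, c_1 = -4, c_2 = 4. Radius r = 3.
Part (a). Triangle bound: M_tri(r) = Σ_k |c_k| r^k
  = |-4|·3^0 + |-4|·3^1 + |4|·3^2
  = 4 + 12 + 36 = 52.
This bounds M(r) := max_{|z|=r} |p(z)| from above; equality holds iff all terms c_k z^k can be made to align in phase at a single z on |z|=r.
Part (b). At z = 3 (real, on the circle |z| = r):
  p(3) = (-4)·3^0 + (-4)·3^1 + (4)·3^2 = 20.
  |p(3)| = 20.
Check: |p(3)| = 20 ≤ 52 = M_tri(3). ✓ Equality does not hold at z = 3 (the coefficients have mixed signs, so the terms do not all align in phase there).

M_tri(3) = 52; |p(3)| = 20; equality at z=3: no.


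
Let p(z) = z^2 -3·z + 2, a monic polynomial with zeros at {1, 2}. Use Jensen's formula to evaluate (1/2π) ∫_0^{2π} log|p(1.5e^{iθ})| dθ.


Zeros: 1, 2; r = 1.5.
Inside |z| < r: 1. Outside (|z| ≥ r): 2.
p(0) = 2, so log|p(0)| = log(2) = 0.6931.
Apply Jensen: I(r) = log|p(0)| + Σ_k log(r/|z_k|), summed over zeros inside |z| < r.
  log(r/|z_k|) for z_k = 1: log(1.5/1) = 0.4055
  Outside zeros (2) contribute nothing to the Jensen sum.
Sum over inside zeros: 0.4055.
I(r) = log|p(0)| + (inside sum) = 0.6931 + 0.4055 = 1.0986.
Note: since some zeros are outside |z| ≤ r, the simplified n·log(r) form does NOT apply — only the inside zeros contribute.

I(r) ≈ 1.0986.


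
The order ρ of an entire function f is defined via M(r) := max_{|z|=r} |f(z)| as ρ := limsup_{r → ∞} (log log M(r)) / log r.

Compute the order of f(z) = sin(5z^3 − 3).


Write sin(w) = (e^{iw} ± e^{−iw})/(2 or 2i), so |sin(w)| ≤ e^{|w|}. With w = 5z^3 − 3, |w| ≤ 5r^3 + 3 on |z|=r, giving M(r) ≤ e^{5r^3 + 3} and ρ ≤ 3. For the lower bound, choose z on |z|=r with 5z^3 purely imaginary of modulus 5r^3; then |sin(5z^3 − 3)| grows like e^{5r^3}/2, so ρ ≥ 3. Hence ρ = 3.
Therefore ρ = 3.

Order ρ = 3.


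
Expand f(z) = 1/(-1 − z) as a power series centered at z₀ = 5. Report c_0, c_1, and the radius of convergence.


Let w = z − z₀, so z = z₀ + w.
Then -1 − z = -1 − (z₀ + w) = (-1 − z₀) − w = -6 − w.
f(z) = 1/(-6 − w) = (1/(-6)) · 1/(1 − w/(-6)) = Σ_{n≥0} w^n / (-6)^(n+1).
So c_n = 1/(-6)^(n+1):
  c_0 = 1/(-6)^1 = -1/6.
  c_1 = 1/(-6)^2 = 1/36.
The series is valid for |w/d| < 1, i.e. |z − z₀| < |d|.
Radius of convergence: R = |-1 − z₀| = |-6| = 6 (distance from z₀ to the singularity z = -1).

c_0 = -1/6, c_1 = 1/36; R = 6.


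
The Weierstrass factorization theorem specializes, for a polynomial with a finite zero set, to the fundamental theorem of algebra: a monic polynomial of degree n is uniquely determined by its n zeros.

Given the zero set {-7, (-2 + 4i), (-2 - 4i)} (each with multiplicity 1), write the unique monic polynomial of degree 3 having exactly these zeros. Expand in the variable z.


The polynomial is p(z) = ∏_{α ∈ S} (z − α), where S = {-7, (-2 + 4i), (-2 - 4i)}.
Expanding the product yields: p(z) = z^3 + 11·z^2 + 48·z + 140.
Note conjugate pairs combine to real quadratics: (z − (-2+4i))(z − (-2−4i)) = z² + 4z + 20.
The resulting polynomial has degree 3 and real coefficients as required.

p(z) = z^3 + 11·z^2 + 48·z + 140.


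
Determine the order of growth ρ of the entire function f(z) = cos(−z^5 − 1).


Write cos(w) = (e^{iw} ± e^{−iw})/(2 or 2i), so |cos(w)| ≤ e^{|w|}. With w = −z^5 − 1, |w| ≤ 1r^5 + 1 on |z|=r, giving M(r) ≤ e^{1r^5 + 1} and ρ ≤ 5. For the lower bound, choose z on |z|=r with -1z^5 purely imaginary of modulus 1r^5; then |cos(−z^5 − 1)| grows like e^{1r^5}/2, so ρ ≥ 5. Hence ρ = 5.
Therefore ρ = 5.

Order ρ = 5.


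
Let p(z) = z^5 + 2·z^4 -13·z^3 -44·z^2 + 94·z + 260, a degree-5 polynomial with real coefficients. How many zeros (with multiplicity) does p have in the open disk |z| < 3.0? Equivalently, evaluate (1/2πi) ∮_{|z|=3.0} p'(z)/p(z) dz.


The zeros of p are: (-3 + 2i), (-3 - 2i), (3 + 1i), (3 - 1i), -2.
Their magnitudes are: 3.606, 3.606, 3.162, 3.162, 2.
Zeros with |z| < R = 3.0: -2.
Count = 1.
By the argument principle, (1/2πi) ∮_{|z|=R} p'(z)/p(z) dz equals exactly this count.

Number of zeros inside |z| < 3.0: 1.


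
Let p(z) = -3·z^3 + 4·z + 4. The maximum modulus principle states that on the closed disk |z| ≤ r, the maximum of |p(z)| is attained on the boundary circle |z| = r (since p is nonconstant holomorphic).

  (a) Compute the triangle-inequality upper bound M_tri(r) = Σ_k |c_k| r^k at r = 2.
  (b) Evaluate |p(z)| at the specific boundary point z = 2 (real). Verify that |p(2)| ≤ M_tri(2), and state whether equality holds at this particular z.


Coefficients: c_0 = 4, c_1 = 4, c_2 = 0, c_3 = -3. Radius r = 2.
Part (a). Triangle bound: M_tri(r) = Σ_k |c_k| r^k
  = |4|·2^0 + |4|·2^1 + |0|·2^2 + |-3|·2^3
  = 4 + 8 + 0 + 24 = 36.
This bounds M(r) := max_{|z|=r} |p(z)| from above; equality holds iff all terms c_k z^k can be made to align in phase at a single z on |z|=r.
Part (b). At z = 2 (real, on the circle |z| = r):
  p(2) = (4)·2^0 + (4)·2^1 + (0)·2^2 + (-3)·2^3 = -12.
  |p(2)| = 12.
Check: |p(2)| = 12 ≤ 36 = M_tri(2). ✓ Equality does not hold at z = 2 (the coefficients have mixed signs, so the terms do not all align in phase there).

M_tri(2) = 36; |p(2)| = 12; equality at z=2: no.


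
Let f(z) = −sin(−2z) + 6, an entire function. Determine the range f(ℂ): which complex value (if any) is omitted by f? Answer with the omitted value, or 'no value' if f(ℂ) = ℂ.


Little Picard bounds the complement of f(ℂ) to at most one point.
sin is entire and surjective onto ℂ: for every w ∈ ℂ, sin(ζ) = w has a solution ζ ∈ ℂ (e.g., via the complex inverse arcsin). With ζ = −2z this gives z = ζ/(-2). Then -1·sin(−2z) takes every value in -1·ℂ = ℂ, and adding 6 is a bijection of ℂ. So f is surjective and omits no value. (Note: only on the real line is sin bounded by [−1, 1].)

Omitted value: no value.


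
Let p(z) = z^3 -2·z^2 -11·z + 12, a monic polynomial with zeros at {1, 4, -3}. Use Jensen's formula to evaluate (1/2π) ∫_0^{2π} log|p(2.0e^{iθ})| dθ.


Zeros: -3, 1, 4; r = 2.0.
Inside |z| < r: 1. Outside (|z| ≥ r): -3, 4.
p(0) = 12, so log|p(0)| = log(12) = 2.4849.
Apply Jensen: I(r) = log|p(0)| + Σ_k log(r/|z_k|), summed over zeros inside |z| < r.
  log(r/|z_k|) for z_k = 1: log(2.0/1) = 0.6931
  Outside zeros (-3, 4) contribute nothing to the Jensen sum.
Sum over inside zeros: 0.6931.
I(r) = log|p(0)| + (inside sum) = 2.4849 + 0.6931 = 3.1781.
Note: since some zeros are outside |z| ≤ r, the simplified n·log(r) form does NOT apply — only the inside zeros contribute.

I(r) ≈ 3.1781.


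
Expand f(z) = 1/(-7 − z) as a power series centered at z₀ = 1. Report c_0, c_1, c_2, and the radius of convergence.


Let w = z − z₀, so z = z₀ + w.
Then -7 − z = -7 − (z₀ + w) = (-7 − z₀) − w = -8 − w.
f(z) = 1/(-8 − w) = (1/(-8)) · 1/(1 − w/(-8)) = Σ_{n≥0} w^n / (-8)^(n+1).
So c_n = 1/(-8)^(n+1):
  c_0 = 1/(-8)^1 = -1/8.
  c_1 = 1/(-8)^2 = 1/64.
  c_2 = 1/(-8)^3 = -1/512.
The series is valid for |w/d| < 1, i.e. |z − z₀| < |d|.
Radius of convergence: R = |-7 − z₀| = |-8| = 8 (distance from z₀ to the singularity z = -7).

c_0 = -1/8, c_1 = 1/64, c_2 = -1/512; R = 8.


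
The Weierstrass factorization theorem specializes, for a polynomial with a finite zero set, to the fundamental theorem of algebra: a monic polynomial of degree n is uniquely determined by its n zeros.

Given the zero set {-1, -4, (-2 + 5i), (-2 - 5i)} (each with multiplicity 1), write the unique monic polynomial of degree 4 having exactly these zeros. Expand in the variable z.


The polynomial is p(z) = ∏_{α ∈ S} (z − α), where S = {-1, -4, (-2 + 5i), (-2 - 5i)}.
Expanding the product yields: p(z) = z^4 + 9·z^3 + 53·z^2 + 161·z + 116.
Note conjugate pairs combine to real quadratics: (z − (-2+5i))(z − (-2−5i)) = z² + 4z + 29.
The resulting polynomial has degree 4 and real coefficients as required.

p(z) = z^4 + 9·z^3 + 53·z^2 + 161·z + 116.


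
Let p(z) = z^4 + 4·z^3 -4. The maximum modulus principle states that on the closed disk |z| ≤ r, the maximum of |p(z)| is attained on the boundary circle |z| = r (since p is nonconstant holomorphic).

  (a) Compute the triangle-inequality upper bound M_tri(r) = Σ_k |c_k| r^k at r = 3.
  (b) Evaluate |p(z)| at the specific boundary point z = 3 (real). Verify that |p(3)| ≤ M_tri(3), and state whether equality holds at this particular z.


Coefficients: c_0 = -4, c_1 = 0, c_2 = 0, c_3 = 4, c_4 = 1. Radius r = 3.
Part (a). Triangle bound: M_tri(r) = Σ_k |c_k| r^k
  = |-4|·3^0 + |0|·3^1 + |0|·3^2 + |4|·3^3 + |1|·3^4
  = 4 + 0 + 0 + 108 + 81 = 193.
This bounds M(r) := max_{|z|=r} |p(z)| from above; equality holds iff all terms c_k z^k can be made to align in phase at a single z on |z|=r.
Part (b). At z = 3 (real, on the circle |z| = r):
  p(3) = (-4)·3^0 + (0)·3^1 + (0)·3^2 + (4)·3^3 + (1)·3^4 = 185.
  |p(3)| = 185.
Check: |p(3)| = 185 ≤ 193 = M_tri(3). ✓ Equality does not hold at z = 3 (the coefficients have mixed signs, so the terms do not all align in phase there).

M_tri(3) = 193; |p(3)| = 185; equality at z=3: no.


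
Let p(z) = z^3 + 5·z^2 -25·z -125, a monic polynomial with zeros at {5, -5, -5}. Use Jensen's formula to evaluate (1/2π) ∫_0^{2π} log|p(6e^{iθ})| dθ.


Zeros: -5, -5, 5; r = 6.
Inside |z| < r: -5, -5, 5. Outside (|z| ≥ r): ∅.
p(0) = -125, so log|p(0)| = log(125) = 4.8283.
Apply Jensen: I(r) = log|p(0)| + Σ_k log(r/|z_k|), summed over zeros inside |z| < r.
  log(r/|z_k|) for z_k = 5: log(6/5) = 0.1823
  log(r/|z_k|) for z_k = -5: log(6/5) = 0.1823
  log(r/|z_k|) for z_k = -5: log(6/5) = 0.1823
Sum over inside zeros: 0.5470.
I(r) = log|p(0)| + (inside sum) = 4.8283 + 0.5470 = 5.3753.
Closed form (all zeros inside, monic): I(r) = n·log(r) = 3·log(6) = 5.3753. ✓

I(r) ≈ 5.3753.


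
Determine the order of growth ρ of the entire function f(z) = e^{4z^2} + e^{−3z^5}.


Each summand is entire of order 2 and 5 respectively (as in the single-exponential case). The order of a sum is at most the max of the orders, so ρ ≤ 5. For the lower bound: on |z|=r choose arg z so that -3z^5 is real positive; then |e^{-3z^5}| = e^{3r^5} while |e^{4z^2}| ≤ e^{4r^2} = o(e^{3r^5}). So |f| ≥ e^{3r^5}(1 − o(1)) and ρ ≥ 5. Hence ρ = max(2, 5) = 5.
Therefore ρ = 5.

Order ρ = 5.


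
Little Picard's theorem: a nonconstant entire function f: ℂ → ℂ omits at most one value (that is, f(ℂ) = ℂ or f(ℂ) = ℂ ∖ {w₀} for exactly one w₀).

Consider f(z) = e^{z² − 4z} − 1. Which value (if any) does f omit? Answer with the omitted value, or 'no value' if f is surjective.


Little Picard bounds the complement of f(ℂ) to at most one point.
The exponent g(z) = z² − 4z is a nonconstant polynomial, hence surjective onto ℂ. So e^{g(z)} takes every value in {e^w : w ∈ ℂ} = ℂ ∖ {0}. Adding -1 shifts the range to ℂ ∖ {-1}. f omits exactly -1.

Omitted value: -1.


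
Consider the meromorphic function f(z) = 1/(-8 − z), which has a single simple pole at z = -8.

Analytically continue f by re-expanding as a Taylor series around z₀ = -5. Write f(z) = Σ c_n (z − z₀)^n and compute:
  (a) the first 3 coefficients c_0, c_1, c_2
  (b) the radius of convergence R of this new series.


Let w = z − z₀, so z = z₀ + w.
Then -8 − z = -8 − (z₀ + w) = (-8 − z₀) − w = -3 − w.
f(z) = 1/(-3 − w) = (1/(-3)) · 1/(1 − w/(-3)) = Σ_{n≥0} w^n / (-3)^(n+1).
So c_n = 1/(-3)^(n+1):
  c_0 = 1/(-3)^1 = -1/3.
  c_1 = 1/(-3)^2 = 1/9.
  c_2 = 1/(-3)^3 = -1/27.
The series is valid for |w/d| < 1, i.e. |z − z₀| < |d|.
Radius of convergence: R = |-8 − z₀| = |-3| = 3 (distance from z₀ to the singularity z = -8).

c_0 = -1/3, c_1 = 1/9, c_2 = -1/27; R = 3.


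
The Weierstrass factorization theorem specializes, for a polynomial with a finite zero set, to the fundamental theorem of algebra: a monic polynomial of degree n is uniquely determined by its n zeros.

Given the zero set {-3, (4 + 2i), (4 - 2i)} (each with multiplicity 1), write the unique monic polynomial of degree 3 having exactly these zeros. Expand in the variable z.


The polynomial is p(z) = ∏_{α ∈ S} (z − α), where S = {-3, (4 + 2i), (4 - 2i)}.
Expanding the product yields: p(z) = z^3 -5·z^2 -4·z + 60.
Note conjugate pairs combine to real quadratics: (z − (4+2i))(z − (4−2i)) = z² − 8z + 20.
The resulting polynomial has degree 3 and real coefficients as required.

p(z) = z^3 -5·z^2 -4·z + 60.


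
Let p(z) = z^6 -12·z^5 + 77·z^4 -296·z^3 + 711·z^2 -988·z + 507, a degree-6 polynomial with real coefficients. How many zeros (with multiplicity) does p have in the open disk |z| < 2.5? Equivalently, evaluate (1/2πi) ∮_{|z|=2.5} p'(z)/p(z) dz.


The zeros of p are: 1, 3, (2 + 3i), (2 - 3i), (2 + 3i), (2 - 3i).
Their magnitudes are: 1, 3, 3.606, 3.606, 3.606, 3.606.
Zeros with |z| < R = 2.5: 1.
Count = 1.
By the argument principle, (1/2πi) ∮_{|z|=R} p'(z)/p(z) dz equals exactly this count.

Number of zeros inside |z| < 2.5: 1.


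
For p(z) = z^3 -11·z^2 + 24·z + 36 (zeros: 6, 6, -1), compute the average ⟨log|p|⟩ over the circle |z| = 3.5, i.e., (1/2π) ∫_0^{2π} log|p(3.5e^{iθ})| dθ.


Zeros: -1, 6, 6; r = 3.5.
Inside |z| < r: -1. Outside (|z| ≥ r): 6, 6.
p(0) = 36, so log|p(0)| = log(36) = 3.5835.
Apply Jensen: I(r) = log|p(0)| + Σ_k log(r/|z_k|), summed over zeros inside |z| < r.
  log(r/|z_k|) for z_k = -1: log(3.5/1) = 1.2528
  Outside zeros (6, 6) contribute nothing to the Jensen sum.
Sum over inside zeros: 1.2528.
I(r) = log|p(0)| + (inside sum) = 3.5835 + 1.2528 = 4.8363.
Note: since some zeros are outside |z| ≤ r, the simplified n·log(r) form does NOT apply — only the inside zeros contribute.

I(r) ≈ 4.8363.


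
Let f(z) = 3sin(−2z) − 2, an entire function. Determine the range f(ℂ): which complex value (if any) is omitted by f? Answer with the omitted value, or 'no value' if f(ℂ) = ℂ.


Little Picard bounds the complement of f(ℂ) to at most one point.
sin is entire and surjective onto ℂ: for every w ∈ ℂ, sin(ζ) = w has a solution ζ ∈ ℂ (e.g., via the complex inverse arcsin). With ζ = −2z this gives z = ζ/(-2). Then 3·sin(−2z) takes every value in 3·ℂ = ℂ, and adding -2 is a bijection of ℂ. So f is surjective and omits no value. (Note: only on the real line is sin bounded by [−1, 1].)

Omitted value: no value.


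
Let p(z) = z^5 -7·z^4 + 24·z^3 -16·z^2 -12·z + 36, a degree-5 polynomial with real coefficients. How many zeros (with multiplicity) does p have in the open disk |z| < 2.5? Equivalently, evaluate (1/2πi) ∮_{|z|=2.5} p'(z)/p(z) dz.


The zeros of p are: -1, (3 + 3i), (3 - 3i), (1 + 1i), (1 - 1i).
Their magnitudes are: 1, 4.243, 4.243, 1.414, 1.414.
Zeros with |z| < R = 2.5: -1, (1 + 1i), (1 - 1i).
Count = 3.
By the argument principle, (1/2πi) ∮_{|z|=R} p'(z)/p(z) dz equals exactly this count.

Number of zeros inside |z| < 2.5: 3.
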